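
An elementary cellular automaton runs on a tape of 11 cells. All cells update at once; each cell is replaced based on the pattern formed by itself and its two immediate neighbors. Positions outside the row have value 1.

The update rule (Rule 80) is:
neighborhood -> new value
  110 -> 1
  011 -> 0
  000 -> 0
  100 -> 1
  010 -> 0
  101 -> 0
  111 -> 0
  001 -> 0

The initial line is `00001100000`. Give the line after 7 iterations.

10000110000
11000011000
01100001100
00110000110
10011000010
11001100000
01100110000

01100110000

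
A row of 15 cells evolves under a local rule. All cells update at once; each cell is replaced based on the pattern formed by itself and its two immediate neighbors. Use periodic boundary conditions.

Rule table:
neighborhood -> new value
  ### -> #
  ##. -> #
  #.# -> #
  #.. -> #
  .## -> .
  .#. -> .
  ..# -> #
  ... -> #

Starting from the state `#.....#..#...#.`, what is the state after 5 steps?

##.#.#####.##.#

step 1: .#####.##.###.#
step 2: #.#####.##.###.
step 3: .#.#####.##.###
step 4: #.#.#####.##.##
step 5: ##.#.#####.##.#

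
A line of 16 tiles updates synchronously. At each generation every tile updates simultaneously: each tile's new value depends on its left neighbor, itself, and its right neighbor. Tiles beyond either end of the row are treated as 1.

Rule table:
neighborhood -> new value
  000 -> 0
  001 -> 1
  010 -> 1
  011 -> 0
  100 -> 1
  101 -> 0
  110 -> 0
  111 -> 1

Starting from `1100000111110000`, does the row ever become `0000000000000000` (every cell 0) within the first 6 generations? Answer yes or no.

generation 1: 1010001011101001
generation 2: 0011011001001110
generation 3: 1100000111110100
generation 4: 1010001011100111
generation 5: 0011011001011011
generation 6: 1100000111000001
generation 6 is 1100000111000001, still not uniform 0

no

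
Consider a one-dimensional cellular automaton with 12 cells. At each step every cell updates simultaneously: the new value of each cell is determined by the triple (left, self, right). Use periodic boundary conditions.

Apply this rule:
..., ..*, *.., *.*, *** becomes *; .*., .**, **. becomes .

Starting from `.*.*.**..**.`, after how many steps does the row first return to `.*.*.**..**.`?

2

*.*.*..**..*
.*.*.**..**.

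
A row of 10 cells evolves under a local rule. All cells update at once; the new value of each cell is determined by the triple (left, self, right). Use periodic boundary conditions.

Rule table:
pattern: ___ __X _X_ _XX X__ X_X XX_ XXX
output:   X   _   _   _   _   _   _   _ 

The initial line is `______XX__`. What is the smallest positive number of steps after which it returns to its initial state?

step 1: XXXXX____X
step 2: ______XX__

2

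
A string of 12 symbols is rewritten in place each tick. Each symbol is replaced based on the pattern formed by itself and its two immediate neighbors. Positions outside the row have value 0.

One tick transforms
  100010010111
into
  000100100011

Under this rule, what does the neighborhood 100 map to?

0

At position 1 the neighborhood is 100; the next row has 0 there.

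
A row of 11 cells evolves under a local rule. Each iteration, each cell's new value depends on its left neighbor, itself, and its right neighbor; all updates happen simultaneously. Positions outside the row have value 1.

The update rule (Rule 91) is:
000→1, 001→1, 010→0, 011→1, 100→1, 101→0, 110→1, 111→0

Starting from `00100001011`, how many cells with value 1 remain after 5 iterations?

iteration 1: 11011110010
iteration 2: 01010011100
iteration 3: 00001110111
iteration 4: 11111010100
iteration 5: 00001000011
count of 1: 3

3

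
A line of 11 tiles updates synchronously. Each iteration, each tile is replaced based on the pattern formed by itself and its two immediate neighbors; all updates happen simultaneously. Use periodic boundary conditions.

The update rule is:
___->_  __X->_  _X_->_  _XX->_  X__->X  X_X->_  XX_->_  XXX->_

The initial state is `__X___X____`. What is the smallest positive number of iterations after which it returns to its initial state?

11

iteration 1: ___X___X___
iteration 2: ____X___X__
iteration 3: _____X___X_
iteration 4: ______X___X
iteration 5: X______X___
iteration 6: _X______X__
iteration 7: __X______X_
iteration 8: ___X______X
iteration 9: X___X______
iteration 10: _X___X_____
iteration 11: __X___X____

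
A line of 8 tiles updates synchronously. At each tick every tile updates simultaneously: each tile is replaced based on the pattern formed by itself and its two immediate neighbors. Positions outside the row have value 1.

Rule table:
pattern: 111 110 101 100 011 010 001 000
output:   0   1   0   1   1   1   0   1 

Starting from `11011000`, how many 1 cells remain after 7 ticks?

01011110
01010010
01011010
01011010  (fixed point — unchanged through tick 7)
count of 1: 4

4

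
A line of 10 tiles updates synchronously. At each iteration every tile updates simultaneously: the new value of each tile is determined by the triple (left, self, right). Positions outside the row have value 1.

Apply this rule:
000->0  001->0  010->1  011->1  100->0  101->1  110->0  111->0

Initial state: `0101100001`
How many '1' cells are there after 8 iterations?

1

1111000001
0000000001
0000000001  (fixed point — unchanged through iteration 8)
count of 1: 1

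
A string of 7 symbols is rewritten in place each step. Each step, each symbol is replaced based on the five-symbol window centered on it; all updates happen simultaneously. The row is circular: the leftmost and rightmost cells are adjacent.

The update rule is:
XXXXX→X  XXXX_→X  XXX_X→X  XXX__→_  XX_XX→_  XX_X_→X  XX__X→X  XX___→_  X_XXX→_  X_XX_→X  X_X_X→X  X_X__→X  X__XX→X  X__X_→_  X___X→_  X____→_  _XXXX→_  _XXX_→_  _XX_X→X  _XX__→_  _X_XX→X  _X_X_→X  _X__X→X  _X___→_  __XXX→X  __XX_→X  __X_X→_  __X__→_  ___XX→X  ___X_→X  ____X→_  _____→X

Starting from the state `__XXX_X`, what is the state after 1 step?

XXX_XXX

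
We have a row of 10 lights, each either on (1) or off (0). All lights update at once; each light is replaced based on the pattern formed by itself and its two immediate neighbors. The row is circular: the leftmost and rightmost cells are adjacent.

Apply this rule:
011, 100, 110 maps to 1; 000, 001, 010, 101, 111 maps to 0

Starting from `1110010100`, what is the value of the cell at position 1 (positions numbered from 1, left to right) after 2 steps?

0

1011000010
0011100000
position 1 holds 0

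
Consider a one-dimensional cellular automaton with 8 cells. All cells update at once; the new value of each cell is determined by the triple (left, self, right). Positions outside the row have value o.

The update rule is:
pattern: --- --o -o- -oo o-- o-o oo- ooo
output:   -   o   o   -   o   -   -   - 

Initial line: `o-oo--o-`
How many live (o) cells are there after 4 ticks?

2

----ooo-
o--o----
-oooo--o
-----oo-
count of o: 2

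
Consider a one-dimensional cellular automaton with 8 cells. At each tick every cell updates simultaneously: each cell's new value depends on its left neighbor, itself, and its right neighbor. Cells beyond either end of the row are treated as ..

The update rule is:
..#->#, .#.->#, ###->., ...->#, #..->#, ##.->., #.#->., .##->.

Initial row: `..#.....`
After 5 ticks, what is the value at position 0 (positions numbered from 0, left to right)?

########
........
########  (repeats tick 1; period 2)
tick 5: ########
position 0 holds #

#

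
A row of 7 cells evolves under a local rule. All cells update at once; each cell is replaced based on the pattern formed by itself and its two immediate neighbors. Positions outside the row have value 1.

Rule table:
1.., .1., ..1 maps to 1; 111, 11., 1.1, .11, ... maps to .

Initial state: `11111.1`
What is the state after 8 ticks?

.11.11.

.......
1.....1
.1...1.
.11.11.
.......  (repeats tick 1; period 4)
tick 8: .11.11.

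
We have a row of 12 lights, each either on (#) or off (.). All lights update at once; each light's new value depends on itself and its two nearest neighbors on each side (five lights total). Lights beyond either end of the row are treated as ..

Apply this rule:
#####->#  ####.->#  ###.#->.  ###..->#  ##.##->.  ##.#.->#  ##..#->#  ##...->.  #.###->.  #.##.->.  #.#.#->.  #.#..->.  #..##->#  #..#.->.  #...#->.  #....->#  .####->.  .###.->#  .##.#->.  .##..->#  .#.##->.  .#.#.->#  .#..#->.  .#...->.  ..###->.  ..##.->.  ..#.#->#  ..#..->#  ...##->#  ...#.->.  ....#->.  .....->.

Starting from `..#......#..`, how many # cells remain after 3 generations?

6

..#.#....#.#
..##..#..##.
.#.##.#.#.#.
count of #: 6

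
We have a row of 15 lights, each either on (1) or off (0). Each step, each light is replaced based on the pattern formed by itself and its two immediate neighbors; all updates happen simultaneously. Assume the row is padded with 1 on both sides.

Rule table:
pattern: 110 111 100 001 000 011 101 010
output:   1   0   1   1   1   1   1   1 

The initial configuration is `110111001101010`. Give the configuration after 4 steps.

step 1: 011101111111111
step 2: 110111000000000
step 3: 011101111111111  (repeats step 1; period 2)
step 4: 110111000000000

110111000000000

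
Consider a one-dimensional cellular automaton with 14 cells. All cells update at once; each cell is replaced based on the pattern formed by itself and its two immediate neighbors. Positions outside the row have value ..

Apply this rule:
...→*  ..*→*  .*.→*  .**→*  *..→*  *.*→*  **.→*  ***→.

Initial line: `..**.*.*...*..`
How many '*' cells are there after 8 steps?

2

**************
*............*
**************  (repeats step 1; period 2)
step 8: *............*
count of *: 2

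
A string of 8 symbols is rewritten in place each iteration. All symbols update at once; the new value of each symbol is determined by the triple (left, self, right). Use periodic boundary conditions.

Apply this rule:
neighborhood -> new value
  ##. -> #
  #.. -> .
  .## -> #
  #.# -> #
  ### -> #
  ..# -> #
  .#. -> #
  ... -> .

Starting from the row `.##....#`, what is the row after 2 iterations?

###...##
###..###

###..###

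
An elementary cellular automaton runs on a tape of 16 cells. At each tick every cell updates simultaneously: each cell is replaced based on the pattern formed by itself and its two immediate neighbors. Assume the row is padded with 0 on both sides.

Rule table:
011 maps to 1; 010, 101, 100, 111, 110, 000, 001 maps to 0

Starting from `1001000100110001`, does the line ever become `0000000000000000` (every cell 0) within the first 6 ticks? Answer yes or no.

yes

0000000000100000
0000000000000000
all cells are 0 at tick 2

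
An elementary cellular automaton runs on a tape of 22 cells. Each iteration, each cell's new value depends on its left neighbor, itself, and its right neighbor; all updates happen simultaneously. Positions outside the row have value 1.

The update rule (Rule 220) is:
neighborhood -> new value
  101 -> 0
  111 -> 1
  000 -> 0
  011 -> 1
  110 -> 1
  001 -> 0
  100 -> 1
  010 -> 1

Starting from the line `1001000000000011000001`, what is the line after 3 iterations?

1101100000000011100001
1101110000000011110001
1101111000000011111001

1101111000000011111001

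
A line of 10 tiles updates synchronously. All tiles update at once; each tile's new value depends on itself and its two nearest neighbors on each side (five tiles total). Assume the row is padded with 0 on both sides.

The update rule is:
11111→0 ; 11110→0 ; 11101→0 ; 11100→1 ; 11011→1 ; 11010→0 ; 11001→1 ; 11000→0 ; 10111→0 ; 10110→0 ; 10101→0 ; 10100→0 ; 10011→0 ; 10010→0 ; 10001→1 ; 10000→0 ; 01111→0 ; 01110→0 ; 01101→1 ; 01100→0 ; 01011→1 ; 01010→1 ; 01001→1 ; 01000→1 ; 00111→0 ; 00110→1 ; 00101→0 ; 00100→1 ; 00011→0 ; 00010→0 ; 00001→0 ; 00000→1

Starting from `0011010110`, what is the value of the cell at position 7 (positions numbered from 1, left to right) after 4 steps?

1

step 1: 0011001000
step 2: 0010101101
step 3: 0001010100
step 4: 1000101010
position 7 holds 1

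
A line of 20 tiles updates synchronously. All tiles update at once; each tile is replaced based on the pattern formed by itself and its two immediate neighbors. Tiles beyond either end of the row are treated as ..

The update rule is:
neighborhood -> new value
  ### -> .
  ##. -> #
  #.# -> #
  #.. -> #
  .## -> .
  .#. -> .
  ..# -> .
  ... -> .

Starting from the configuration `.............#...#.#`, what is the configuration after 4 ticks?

.................#..

..............#...#.
...............#...#
................#...
.................#..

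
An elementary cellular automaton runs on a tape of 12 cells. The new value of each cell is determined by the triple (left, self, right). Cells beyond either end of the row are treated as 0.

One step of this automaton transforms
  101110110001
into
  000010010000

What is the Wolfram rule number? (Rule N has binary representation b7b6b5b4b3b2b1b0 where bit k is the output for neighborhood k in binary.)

64

position 3: 111 → 0  (bit 7 = 0)
position 4: 110 → 1  (bit 6 = 1)
position 1: 101 → 0  (bit 5 = 0)
position 8: 100 → 0  (bit 4 = 0)
position 2: 011 → 0  (bit 3 = 0)
position 0: 010 → 0  (bit 2 = 0)
position 10: 001 → 0  (bit 1 = 0)
position 9: 000 → 0  (bit 0 = 0)
bits b7..b0 = 01000000 = 64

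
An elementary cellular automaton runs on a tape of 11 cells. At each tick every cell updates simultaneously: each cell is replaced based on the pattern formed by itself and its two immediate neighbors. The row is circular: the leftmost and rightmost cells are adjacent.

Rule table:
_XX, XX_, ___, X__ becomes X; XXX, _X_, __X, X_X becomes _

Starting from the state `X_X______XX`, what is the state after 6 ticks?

X______XX__

X__XXXXX_X_
_X_X___X___
____XX__XXX
XXX_XXX_X_X
__X_X_X___X
X______XX__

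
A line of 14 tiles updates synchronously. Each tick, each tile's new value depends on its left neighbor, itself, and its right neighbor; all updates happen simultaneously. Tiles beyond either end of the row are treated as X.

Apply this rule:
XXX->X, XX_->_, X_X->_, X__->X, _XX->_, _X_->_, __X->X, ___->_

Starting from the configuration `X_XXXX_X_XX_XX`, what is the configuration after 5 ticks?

___X__X_XX___X

tick 1: ___XX________X
tick 2: X_X__X______X_
tick 3: ___XX_X____X__
tick 4: X_X____X__X_XX
tick 5: ___X__X_XX___X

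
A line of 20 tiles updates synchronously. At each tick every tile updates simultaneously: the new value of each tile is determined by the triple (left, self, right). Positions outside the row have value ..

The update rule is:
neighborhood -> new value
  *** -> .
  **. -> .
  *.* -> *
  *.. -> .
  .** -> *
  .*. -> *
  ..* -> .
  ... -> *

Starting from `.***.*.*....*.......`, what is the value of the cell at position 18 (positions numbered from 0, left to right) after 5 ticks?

*

.*..****.**.*.******
.*..*...**.****.....
.*..*.*.*.**....****
.*..*******..**.*...
.*..*........*.**.**
position 18 holds *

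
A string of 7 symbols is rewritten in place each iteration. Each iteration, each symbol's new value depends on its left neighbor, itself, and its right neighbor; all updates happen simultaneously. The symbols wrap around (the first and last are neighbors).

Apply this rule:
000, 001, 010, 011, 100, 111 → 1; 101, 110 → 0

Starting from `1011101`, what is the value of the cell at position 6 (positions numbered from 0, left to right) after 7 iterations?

iteration 1: 0011001
iteration 2: 1110111
iteration 3: 1100111
iteration 4: 1011111
iteration 5: 0011111
iteration 6: 1111110
iteration 7: 1111100
position 6 holds 0

0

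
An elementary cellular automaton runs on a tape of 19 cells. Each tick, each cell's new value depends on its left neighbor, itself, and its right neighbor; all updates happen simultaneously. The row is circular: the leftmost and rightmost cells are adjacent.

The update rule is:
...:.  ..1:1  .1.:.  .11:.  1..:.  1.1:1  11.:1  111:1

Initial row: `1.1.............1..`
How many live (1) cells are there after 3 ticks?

tick 1: .1.............1..1
tick 2: 1.............1..1.
tick 3: .............1..1.1
count of 1: 3

3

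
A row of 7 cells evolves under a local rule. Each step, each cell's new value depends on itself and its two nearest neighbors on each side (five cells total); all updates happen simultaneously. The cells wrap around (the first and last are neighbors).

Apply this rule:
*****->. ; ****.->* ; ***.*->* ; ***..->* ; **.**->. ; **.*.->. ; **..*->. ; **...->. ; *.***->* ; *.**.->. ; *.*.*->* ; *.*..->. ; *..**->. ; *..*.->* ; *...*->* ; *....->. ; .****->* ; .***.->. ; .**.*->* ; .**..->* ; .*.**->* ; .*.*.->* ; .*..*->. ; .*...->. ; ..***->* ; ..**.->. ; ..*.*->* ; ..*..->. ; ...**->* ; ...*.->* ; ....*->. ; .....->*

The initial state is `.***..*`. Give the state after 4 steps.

.*..*..

step 1: **.*.**
step 2: **.****
step 3: **.**..
step 4: .*..*..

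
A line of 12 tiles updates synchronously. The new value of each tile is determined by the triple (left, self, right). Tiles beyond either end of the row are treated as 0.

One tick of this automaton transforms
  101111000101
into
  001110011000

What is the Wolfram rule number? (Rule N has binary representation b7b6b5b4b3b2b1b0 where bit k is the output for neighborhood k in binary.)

139

position 3: 111 → 1  (bit 7 = 1)
position 5: 110 → 0  (bit 6 = 0)
position 1: 101 → 0  (bit 5 = 0)
position 6: 100 → 0  (bit 4 = 0)
position 2: 011 → 1  (bit 3 = 1)
position 0: 010 → 0  (bit 2 = 0)
position 8: 001 → 1  (bit 1 = 1)
position 7: 000 → 1  (bit 0 = 1)
bits b7..b0 = 10001011 = 139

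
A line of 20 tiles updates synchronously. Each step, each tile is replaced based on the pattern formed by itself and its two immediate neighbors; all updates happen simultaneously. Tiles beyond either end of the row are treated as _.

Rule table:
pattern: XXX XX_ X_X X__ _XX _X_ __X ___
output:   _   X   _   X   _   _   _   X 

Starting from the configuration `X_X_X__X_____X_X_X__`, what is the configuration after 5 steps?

_____X__XXXX______XX
XXXX__X____XXXXXX__X
___XX__XXX______XX__
XX__XX___XXXXXX__XXX
_XX__XXX______XX___X

_XX__XXX______XX___X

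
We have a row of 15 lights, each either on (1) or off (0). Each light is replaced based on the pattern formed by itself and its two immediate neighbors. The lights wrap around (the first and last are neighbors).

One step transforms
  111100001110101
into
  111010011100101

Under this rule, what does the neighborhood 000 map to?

0

At position 5 the neighborhood is 000; the next row has 0 there.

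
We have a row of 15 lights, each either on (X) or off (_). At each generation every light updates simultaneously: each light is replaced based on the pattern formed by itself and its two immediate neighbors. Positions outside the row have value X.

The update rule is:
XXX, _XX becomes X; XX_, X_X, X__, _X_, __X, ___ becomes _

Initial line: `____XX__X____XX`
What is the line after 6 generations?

____X________XX
_____________XX
_____________XX  (fixed point — unchanged through generation 6)

_____________XX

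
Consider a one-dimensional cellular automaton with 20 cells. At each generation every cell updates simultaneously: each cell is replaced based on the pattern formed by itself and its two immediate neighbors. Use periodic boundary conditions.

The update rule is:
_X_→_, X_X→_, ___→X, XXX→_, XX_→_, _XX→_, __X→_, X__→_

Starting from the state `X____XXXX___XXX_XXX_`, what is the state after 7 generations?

__XX______X_________

__XX______X_________
X____XXXX___XXXXXXXX
__XX______X_________  (repeats generation 1; period 2)
generation 7: __XX______X_________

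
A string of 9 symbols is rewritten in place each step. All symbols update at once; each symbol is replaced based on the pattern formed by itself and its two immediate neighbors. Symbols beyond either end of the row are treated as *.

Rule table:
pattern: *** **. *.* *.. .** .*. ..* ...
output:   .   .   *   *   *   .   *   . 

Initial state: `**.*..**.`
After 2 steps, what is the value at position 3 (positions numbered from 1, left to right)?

.

..*.***.*
**.**..**
position 3 holds .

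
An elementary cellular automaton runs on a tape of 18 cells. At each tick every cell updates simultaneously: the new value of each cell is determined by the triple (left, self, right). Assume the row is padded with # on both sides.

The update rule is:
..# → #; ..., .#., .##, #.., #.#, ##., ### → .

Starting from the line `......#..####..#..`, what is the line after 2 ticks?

....#..#.....#..#.

.....#..#.....#..#
....#..#.....#..#.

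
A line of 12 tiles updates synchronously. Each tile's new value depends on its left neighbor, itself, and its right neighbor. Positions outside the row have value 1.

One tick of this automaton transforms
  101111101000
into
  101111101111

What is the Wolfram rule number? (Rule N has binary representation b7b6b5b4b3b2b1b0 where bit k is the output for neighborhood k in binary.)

223

position 3: 111 → 1  (bit 7 = 1)
position 0: 110 → 1  (bit 6 = 1)
position 1: 101 → 0  (bit 5 = 0)
position 9: 100 → 1  (bit 4 = 1)
position 2: 011 → 1  (bit 3 = 1)
position 8: 010 → 1  (bit 2 = 1)
position 11: 001 → 1  (bit 1 = 1)
position 10: 000 → 1  (bit 0 = 1)
bits b7..b0 = 11011111 = 223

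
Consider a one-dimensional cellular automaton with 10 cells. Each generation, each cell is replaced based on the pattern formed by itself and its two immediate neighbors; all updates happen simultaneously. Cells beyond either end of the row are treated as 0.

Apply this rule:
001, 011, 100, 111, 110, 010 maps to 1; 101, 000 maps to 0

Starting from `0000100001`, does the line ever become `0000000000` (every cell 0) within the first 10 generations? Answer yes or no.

no

0001110011
0011111111
0111111111
1111111111
1111111111  (fixed point — unchanged through generation 10)
generation 10 is 1111111111, still not uniform 0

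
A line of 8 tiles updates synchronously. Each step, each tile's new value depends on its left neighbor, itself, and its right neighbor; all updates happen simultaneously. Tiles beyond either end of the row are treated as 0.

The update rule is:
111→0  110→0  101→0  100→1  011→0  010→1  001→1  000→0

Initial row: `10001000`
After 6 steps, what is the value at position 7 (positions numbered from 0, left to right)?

11011100
00000010
00000111
00001000
00011100
00100010
position 7 holds 0

0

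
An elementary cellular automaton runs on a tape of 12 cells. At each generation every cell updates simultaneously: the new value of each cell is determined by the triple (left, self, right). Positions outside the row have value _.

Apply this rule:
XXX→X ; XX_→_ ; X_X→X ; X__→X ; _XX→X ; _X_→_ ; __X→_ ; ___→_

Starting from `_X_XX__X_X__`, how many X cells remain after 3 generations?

generation 1: __XX_X__X_X_
generation 2: __X_X_X__X_X
generation 3: ___X_X_X__X_
count of X: 4

4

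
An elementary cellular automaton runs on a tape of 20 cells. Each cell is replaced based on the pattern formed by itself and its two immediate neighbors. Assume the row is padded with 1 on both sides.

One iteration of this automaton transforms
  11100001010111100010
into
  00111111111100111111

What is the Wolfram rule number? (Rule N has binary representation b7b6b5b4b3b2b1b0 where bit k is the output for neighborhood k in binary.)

position 0: 111 → 0  (bit 7 = 0)
position 2: 110 → 1  (bit 6 = 1)
position 8: 101 → 1  (bit 5 = 1)
position 3: 100 → 1  (bit 4 = 1)
position 11: 011 → 1  (bit 3 = 1)
position 7: 010 → 1  (bit 2 = 1)
position 6: 001 → 1  (bit 1 = 1)
position 4: 000 → 1  (bit 0 = 1)
bits b7..b0 = 01111111 = 127

127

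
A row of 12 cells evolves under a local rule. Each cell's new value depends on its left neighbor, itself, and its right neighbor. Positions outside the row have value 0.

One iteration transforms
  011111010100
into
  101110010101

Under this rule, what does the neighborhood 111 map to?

At position 2 the neighborhood is 111; the next row has 1 there.

1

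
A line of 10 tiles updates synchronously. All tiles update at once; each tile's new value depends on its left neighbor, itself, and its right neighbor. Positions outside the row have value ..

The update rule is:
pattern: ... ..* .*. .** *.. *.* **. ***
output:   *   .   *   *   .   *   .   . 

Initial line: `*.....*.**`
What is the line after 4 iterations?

*.**.*..*.

*.***.***.
***..**...
*....*..**
*.**.*..*.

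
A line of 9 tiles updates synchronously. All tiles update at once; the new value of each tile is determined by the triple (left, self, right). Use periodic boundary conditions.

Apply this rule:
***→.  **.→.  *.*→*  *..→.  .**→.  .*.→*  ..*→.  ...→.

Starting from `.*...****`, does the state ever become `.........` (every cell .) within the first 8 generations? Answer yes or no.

yes

**.......
.........
all cells are . at generation 2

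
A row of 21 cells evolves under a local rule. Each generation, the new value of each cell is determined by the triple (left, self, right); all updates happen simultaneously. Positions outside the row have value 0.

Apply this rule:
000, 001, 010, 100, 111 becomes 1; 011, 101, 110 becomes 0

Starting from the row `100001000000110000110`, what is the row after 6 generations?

010001101110111111101

111111111111001111001
011111111110110110111
101111111100000000010
100111111011111111111
111011110001111111110
010001101110111111101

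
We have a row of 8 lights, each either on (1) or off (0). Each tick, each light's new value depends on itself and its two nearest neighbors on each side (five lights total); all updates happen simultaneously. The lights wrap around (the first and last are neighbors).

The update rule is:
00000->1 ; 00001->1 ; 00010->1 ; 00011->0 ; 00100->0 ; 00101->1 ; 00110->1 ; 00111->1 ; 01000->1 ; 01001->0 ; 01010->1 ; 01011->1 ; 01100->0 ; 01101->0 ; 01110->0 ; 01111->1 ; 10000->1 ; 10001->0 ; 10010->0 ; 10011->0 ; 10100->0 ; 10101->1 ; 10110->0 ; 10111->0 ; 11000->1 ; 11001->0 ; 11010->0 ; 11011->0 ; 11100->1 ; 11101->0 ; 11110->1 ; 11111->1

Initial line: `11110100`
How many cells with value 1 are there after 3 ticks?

5

11100000
10111110
11011100
count of 1: 5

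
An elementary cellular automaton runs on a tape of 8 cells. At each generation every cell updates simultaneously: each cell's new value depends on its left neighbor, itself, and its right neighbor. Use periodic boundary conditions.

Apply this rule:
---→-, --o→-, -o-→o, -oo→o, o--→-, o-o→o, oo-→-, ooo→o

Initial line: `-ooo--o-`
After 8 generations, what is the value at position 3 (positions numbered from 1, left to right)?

-oo---o-
-o----o-
-o----o-  (fixed point — unchanged through generation 8)
position 3 holds -

-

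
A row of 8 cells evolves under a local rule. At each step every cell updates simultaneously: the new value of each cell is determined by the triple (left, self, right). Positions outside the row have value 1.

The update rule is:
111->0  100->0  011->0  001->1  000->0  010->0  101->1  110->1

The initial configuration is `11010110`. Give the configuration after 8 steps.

step 1: 01101011
step 2: 10110100
step 3: 11011001
step 4: 01101010
step 5: 10110101
step 6: 11011010
step 7: 01101101
step 8: 10110110

10110110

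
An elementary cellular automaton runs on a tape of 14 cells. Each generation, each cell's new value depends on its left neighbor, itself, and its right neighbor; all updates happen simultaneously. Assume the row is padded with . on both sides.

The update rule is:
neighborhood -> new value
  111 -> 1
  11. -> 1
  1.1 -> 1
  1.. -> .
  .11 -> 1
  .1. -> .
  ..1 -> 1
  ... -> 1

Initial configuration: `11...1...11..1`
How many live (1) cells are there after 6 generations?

generation 1: 11.11..1111.1.
generation 2: 11111.111111..
generation 3: 111111111111.1
generation 4: 1111111111111.
generation 5: 1111111111111.  (fixed point — unchanged through generation 6)
count of 1: 13

13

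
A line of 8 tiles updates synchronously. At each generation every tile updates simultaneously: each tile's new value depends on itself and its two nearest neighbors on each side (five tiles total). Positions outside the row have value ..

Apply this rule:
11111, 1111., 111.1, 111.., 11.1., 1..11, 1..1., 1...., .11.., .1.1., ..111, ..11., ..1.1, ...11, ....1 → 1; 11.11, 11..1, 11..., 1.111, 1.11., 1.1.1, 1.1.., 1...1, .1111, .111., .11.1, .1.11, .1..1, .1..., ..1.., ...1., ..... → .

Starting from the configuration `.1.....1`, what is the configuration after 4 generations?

...1.1..
.1.11..1
.1..1.1.
...111..

...111..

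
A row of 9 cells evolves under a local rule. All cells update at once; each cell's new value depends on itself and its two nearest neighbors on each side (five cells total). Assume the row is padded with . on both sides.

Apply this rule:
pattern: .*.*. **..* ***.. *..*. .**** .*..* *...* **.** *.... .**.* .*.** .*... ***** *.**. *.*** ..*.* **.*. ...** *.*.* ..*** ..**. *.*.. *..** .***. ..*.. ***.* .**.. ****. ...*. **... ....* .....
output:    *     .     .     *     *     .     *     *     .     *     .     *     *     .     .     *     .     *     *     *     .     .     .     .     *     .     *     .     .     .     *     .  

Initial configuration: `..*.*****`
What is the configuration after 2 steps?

**....*..

*.*..**..
**....*..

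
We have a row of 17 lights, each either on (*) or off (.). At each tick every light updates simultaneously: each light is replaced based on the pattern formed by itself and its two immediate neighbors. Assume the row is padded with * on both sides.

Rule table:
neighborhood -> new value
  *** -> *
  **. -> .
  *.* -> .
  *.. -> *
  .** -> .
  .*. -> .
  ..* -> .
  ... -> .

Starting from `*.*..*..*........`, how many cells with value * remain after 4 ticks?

...*..*..*.......
*...*..*..*......
.*...*..*..*.....
..*...*..*..*....
count of *: 4

4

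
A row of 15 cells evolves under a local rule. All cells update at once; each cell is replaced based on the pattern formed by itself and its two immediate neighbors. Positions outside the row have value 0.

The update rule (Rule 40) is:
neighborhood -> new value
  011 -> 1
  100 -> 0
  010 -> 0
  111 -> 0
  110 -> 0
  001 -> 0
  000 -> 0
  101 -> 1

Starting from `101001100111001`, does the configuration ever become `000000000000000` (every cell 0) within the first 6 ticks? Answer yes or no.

010001000100000
000000000000000
all cells are 0 at tick 2

yes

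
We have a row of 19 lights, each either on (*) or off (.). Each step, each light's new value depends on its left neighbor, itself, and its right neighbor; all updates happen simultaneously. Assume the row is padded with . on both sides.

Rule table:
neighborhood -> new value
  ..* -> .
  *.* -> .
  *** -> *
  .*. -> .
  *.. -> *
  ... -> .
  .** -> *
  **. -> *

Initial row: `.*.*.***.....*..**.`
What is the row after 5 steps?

.....****.....*.***
.....*****......***
.....******.....***
.....*******....***
.....********...***

.....********...***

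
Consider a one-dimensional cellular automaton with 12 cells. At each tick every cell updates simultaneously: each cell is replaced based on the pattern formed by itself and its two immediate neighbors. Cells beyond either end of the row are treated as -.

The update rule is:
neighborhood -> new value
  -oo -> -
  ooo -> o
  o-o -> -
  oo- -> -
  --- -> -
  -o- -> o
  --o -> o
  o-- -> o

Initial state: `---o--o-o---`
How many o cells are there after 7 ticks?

--ooooo-oo--
-o-ooo----o-
oo--o-o--ooo
--ooo-ooo-o-
-o-o---o--oo
oo-oo-oooo--
-------oo-o-
count of o: 3

3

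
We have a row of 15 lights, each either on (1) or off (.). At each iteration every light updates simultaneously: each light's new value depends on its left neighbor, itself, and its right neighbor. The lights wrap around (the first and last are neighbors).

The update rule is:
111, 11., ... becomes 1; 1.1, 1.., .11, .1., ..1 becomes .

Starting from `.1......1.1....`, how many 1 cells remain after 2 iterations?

9

iteration 1: ...1111.....111
iteration 2: .1..111.111..11
count of 1: 9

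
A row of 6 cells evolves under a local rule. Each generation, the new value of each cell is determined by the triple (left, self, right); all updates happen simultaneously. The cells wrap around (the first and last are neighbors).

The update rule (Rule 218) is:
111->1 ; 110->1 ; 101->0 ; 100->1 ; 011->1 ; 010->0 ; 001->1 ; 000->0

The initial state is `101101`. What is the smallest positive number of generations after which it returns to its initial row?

101101

1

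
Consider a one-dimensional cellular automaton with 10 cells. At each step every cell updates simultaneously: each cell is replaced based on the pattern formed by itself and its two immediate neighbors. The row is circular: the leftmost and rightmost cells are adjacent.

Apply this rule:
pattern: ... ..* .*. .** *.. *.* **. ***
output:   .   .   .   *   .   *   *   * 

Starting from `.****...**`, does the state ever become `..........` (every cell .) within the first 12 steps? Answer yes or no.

no

*****...**
*****...**  (fixed point — unchanged through step 12)
step 12 is *****...**, still not uniform .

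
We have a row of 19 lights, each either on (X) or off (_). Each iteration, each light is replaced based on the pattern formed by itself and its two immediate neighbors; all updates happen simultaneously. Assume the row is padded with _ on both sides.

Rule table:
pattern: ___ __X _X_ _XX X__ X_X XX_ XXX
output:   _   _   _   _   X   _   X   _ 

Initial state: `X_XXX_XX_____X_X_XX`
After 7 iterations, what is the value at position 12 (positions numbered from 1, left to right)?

_

____X__XX_________X
_____X__XX_________
______X__XX________
_______X__XX_______
________X__XX______
_________X__XX_____
__________X__XX____
position 12 holds _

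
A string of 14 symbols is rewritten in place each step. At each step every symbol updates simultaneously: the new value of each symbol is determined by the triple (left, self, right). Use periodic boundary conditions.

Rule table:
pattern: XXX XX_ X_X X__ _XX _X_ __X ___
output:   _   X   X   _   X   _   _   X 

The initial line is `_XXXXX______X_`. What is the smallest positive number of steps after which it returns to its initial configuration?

step 1: _X___X_XXXX___
step 2: ___X__XX__X_XX
step 3: _X____XX___XXX
step 4: X__XX_XX_X_X_X
step 5: X__XXXXXX_X_XX
step 6: X__X____XX_XX_
step 7: _____XX_XXXXXX
step 8: _XXX_XXXX____X
step 9: XX_XXX__X_XX__
step 10: XXXX_X___XXX__
step 11: X__XX__X_X_X__
step 12: ___XX___X_X___
step 13: XX_XX_X__X__XX
step 14: _XXXXX______X_

14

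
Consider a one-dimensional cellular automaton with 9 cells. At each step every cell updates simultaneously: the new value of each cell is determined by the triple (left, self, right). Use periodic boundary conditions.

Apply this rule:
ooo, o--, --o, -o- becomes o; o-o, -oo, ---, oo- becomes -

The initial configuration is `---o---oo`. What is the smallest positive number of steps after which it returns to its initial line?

7

o-ooo-o--
o--o--ooo
-ooooo-oo
--ooo----
-o-o-o---
oo-o-oo--
---o---oo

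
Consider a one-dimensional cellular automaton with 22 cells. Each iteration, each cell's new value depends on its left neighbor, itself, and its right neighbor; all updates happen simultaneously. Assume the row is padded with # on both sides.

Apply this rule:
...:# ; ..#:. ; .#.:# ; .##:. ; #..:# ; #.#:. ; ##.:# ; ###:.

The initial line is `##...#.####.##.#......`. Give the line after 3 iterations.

.###.#....#..#.######.
...#.####.##.#......#.
##.#....#..#.######.#.

##.#....#..#.######.#.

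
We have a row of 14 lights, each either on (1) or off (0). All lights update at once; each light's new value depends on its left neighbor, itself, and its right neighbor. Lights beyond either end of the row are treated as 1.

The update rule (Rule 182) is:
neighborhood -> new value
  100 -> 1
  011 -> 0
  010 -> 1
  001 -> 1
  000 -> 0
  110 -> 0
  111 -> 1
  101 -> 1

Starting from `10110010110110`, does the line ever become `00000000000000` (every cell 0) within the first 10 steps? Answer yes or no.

no

step 1: 01001111001001
step 2: 11110110111110
step 3: 11101001011101
step 4: 11011111101010
step 5: 10101111011111
step 6: 01110110101111
step 7: 10101001110111
step 8: 01111110101011
step 9: 10111101111101
step 10: 01011010111010
step 10 is 01011010111010, still not uniform 0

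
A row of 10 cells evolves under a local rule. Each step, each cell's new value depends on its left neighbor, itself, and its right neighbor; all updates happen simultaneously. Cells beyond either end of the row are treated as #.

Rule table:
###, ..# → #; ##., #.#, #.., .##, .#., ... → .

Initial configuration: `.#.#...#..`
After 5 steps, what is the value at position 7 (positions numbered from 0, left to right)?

.

......#..#
.....#..#.
....#..#..
...#..#..#
..#..#..#.
position 7 holds .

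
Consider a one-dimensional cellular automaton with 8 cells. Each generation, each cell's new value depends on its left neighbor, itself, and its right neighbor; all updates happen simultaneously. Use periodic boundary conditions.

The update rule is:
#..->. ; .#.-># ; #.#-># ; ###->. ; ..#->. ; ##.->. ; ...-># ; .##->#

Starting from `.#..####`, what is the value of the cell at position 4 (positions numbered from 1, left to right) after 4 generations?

#

generation 1: ##..#...
generation 2: #...#.#.
generation 3: #.#.####
generation 4: .####...
position 4 holds #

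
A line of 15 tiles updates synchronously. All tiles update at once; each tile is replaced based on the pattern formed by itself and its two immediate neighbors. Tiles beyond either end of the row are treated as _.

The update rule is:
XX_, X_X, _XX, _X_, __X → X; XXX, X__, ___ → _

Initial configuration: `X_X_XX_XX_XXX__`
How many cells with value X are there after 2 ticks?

4

tick 1: XXXXXXXXXXX_X__
tick 2: X_________XXX__
count of X: 4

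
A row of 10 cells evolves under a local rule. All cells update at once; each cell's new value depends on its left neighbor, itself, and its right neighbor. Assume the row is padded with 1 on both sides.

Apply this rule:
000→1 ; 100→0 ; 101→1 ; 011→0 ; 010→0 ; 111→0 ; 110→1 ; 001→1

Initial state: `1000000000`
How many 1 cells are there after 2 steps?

2

step 1: 1011111111
step 2: 1100000000
count of 1: 2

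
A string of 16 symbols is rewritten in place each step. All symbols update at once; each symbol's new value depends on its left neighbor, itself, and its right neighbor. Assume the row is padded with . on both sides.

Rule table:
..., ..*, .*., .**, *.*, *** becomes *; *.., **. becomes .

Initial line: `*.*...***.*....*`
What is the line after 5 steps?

step 1: ***.****.**.****
step 2: **.****.**.****.
step 3: *.****.**.****..
step 4: *****.**.****..*
step 5: ****.**.****..**

****.**.****..**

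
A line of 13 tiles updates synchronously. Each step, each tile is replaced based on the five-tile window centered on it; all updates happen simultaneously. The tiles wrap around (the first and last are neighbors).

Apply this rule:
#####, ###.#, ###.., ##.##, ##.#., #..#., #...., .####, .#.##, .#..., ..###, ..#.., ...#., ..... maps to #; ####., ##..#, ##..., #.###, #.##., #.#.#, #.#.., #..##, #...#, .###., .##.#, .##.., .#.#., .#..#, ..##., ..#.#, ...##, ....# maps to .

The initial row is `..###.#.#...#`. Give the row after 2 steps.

..#.##...#.##
.#.#....#.#..

.#.#....#.#..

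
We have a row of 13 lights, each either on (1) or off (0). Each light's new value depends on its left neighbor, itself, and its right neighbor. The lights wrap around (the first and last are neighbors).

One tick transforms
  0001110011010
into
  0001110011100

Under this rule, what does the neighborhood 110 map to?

At position 5 the neighborhood is 110; the next row has 1 there.

1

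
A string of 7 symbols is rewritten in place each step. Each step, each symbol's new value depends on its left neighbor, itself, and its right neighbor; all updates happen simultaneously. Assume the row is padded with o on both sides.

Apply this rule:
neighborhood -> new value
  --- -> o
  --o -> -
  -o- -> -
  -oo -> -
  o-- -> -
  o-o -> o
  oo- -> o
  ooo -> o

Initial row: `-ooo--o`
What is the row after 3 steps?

ooo-o-o

o-oo---
oo-o-o-
ooo-o-o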